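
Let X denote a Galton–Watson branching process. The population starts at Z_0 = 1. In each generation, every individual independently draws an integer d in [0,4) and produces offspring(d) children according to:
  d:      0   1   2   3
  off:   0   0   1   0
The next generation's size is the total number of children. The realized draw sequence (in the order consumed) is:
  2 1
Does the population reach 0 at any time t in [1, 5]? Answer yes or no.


gen 0: Z_0=1, draws=[2], offspring=[1], Z_1=1
gen 1: Z_1=1, draws=[1], offspring=[0], Z_2=0
gen 2: Z_2=0, draws=[], offspring=[], Z_3=0
gen 3: Z_3=0, draws=[], offspring=[], Z_4=0
gen 4: Z_4=0, draws=[], offspring=[], Z_5=0

yes


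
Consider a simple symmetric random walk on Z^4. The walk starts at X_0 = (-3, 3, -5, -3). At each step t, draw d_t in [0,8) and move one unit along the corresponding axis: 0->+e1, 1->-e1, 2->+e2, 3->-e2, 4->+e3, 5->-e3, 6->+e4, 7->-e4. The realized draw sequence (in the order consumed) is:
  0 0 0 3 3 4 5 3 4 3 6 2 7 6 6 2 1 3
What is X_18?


(-1, 0, -4, -1)

t=0: X=(-3, 3, -5, -3), d=0 → +e1, X_1=(-2, 3, -5, -3)
t=1: X=(-2, 3, -5, -3), d=0 → +e1, X_2=(-1, 3, -5, -3)
t=2: X=(-1, 3, -5, -3), d=0 → +e1, X_3=(0, 3, -5, -3)
t=3: X=(0, 3, -5, -3), d=3 → -e2, X_4=(0, 2, -5, -3)
t=4: X=(0, 2, -5, -3), d=3 → -e2, X_5=(0, 1, -5, -3)
t=5: X=(0, 1, -5, -3), d=4 → +e3, X_6=(0, 1, -4, -3)
t=6: X=(0, 1, -4, -3), d=5 → -e3, X_7=(0, 1, -5, -3)
t=7: X=(0, 1, -5, -3), d=3 → -e2, X_8=(0, 0, -5, -3)
t=8: X=(0, 0, -5, -3), d=4 → +e3, X_9=(0, 0, -4, -3)
t=9: X=(0, 0, -4, -3), d=3 → -e2, X_10=(0, -1, -4, -3)
t=10: X=(0, -1, -4, -3), d=6 → +e4, X_11=(0, -1, -4, -2)
t=11: X=(0, -1, -4, -2), d=2 → +e2, X_12=(0, 0, -4, -2)
t=12: X=(0, 0, -4, -2), d=7 → -e4, X_13=(0, 0, -4, -3)
t=13: X=(0, 0, -4, -3), d=6 → +e4, X_14=(0, 0, -4, -2)
t=14: X=(0, 0, -4, -2), d=6 → +e4, X_15=(0, 0, -4, -1)
t=15: X=(0, 0, -4, -1), d=2 → +e2, X_16=(0, 1, -4, -1)
t=16: X=(0, 1, -4, -1), d=1 → -e1, X_17=(-1, 1, -4, -1)
t=17: X=(-1, 1, -4, -1), d=3 → -e2, X_18=(-1, 0, -4, -1)


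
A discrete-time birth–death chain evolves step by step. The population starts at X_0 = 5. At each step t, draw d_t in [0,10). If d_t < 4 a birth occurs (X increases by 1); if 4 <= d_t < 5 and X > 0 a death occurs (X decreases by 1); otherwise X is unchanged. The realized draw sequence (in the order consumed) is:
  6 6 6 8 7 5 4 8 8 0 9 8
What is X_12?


t=0: X=5, d=6 → hold, X_1=5
t=1: X=5, d=6 → hold, X_2=5
t=2: X=5, d=6 → hold, X_3=5
t=3: X=5, d=8 → hold, X_4=5
t=4: X=5, d=7 → hold, X_5=5
t=5: X=5, d=5 → hold, X_6=5
t=6: X=5, d=4 → death, X_7=4
t=7: X=4, d=8 → hold, X_8=4
t=8: X=4, d=8 → hold, X_9=4
t=9: X=4, d=0 → birth, X_10=5
t=10: X=5, d=9 → hold, X_11=5
t=11: X=5, d=8 → hold, X_12=5

5


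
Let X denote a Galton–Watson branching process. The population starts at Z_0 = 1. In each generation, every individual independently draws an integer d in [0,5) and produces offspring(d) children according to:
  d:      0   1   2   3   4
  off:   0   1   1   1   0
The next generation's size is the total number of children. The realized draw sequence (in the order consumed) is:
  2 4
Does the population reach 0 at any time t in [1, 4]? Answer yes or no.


yes

gen 0: Z_0=1, draws=[2], offspring=[1], Z_1=1
gen 1: Z_1=1, draws=[4], offspring=[0], Z_2=0
gen 2: Z_2=0, draws=[], offspring=[], Z_3=0
gen 3: Z_3=0, draws=[], offspring=[], Z_4=0


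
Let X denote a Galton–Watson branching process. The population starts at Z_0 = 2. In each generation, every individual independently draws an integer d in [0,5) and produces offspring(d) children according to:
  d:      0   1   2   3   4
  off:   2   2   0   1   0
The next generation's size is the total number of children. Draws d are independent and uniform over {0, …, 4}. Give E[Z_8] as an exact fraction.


2

Outcome values over d=0..4: [2, 2, 0, 1, 0]
Σy = 5, Σy² = 9, M = 5
μ = 5/5 = 1,  σ² = 9/5 − (1)² = 4/5
E[Z_0] = 2
E[Z_1] = 1·E[Z_0] = 2
E[Z_2] = 1·E[Z_1] = 2
E[Z_3] = 1·E[Z_2] = 2
E[Z_4] = 1·E[Z_3] = 2
E[Z_5] = 1·E[Z_4] = 2
E[Z_6] = 1·E[Z_5] = 2
E[Z_7] = 1·E[Z_6] = 2
E[Z_8] = 1·E[Z_7] = 2


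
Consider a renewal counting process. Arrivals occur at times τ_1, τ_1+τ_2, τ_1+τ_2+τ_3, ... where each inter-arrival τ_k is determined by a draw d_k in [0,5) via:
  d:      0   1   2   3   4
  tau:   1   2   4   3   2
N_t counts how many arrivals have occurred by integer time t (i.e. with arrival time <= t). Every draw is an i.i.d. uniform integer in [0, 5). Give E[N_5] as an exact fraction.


5846/3125

Inter-arrival values over d=0..4: [1, 2, 4, 3, 2]
Each d has probability 1/5, so the pmf of τ is: f(1) = 1/5, f(2) = 2/5, f(3) = 1/5, f(4) = 1/5
Renewal equation for m(n) = E[N_n]: condition on τ_1 = k (if k <= n, one arrival plus a fresh copy on the remaining n−k steps): m(n) = F(n) + Σ_{k<=n} f(k)·m(n−k), where F(n) = P(τ <= n) and m(0) = 0
m(1) = F(1) = 1/5
m(2) = F(2) + f(1)·m(1) = 3/5 + 1/5·1/5 = 16/25
m(3) = F(3) + f(1)·m(2) + f(2)·m(1) = 4/5 + 1/5·16/25 + 2/5·1/5 = 126/125
m(4) = F(4) + f(1)·m(3) + f(2)·m(2) + f(3)·m(1) = 1 + 1/5·126/125 + 2/5·16/25 + 1/5·1/5 = 936/625
m(5) = F(5) + f(1)·m(4) + f(2)·m(3) + f(3)·m(2) + f(4)·m(1) = 1 + 1/5·936/625 + 2/5·126/125 + 1/5·16/25 + 1/5·1/5 = 5846/3125
E[N_5] = m(5) = 5846/3125


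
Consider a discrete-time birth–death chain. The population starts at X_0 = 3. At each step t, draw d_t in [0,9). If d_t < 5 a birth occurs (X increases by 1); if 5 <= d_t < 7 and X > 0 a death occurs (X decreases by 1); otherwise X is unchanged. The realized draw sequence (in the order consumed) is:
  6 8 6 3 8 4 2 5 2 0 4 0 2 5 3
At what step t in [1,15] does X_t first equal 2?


1

t=0: X=3, d=6 → death, X_1=2
t=1: X=2, d=8 → hold, X_2=2
t=2: X=2, d=6 → death, X_3=1
t=3: X=1, d=3 → birth, X_4=2
t=4: X=2, d=8 → hold, X_5=2
t=5: X=2, d=4 → birth, X_6=3
t=6: X=3, d=2 → birth, X_7=4
t=7: X=4, d=5 → death, X_8=3
t=8: X=3, d=2 → birth, X_9=4
t=9: X=4, d=0 → birth, X_10=5
t=10: X=5, d=4 → birth, X_11=6
t=11: X=6, d=0 → birth, X_12=7
t=12: X=7, d=2 → birth, X_13=8
t=13: X=8, d=5 → death, X_14=7
t=14: X=7, d=3 → birth, X_15=8


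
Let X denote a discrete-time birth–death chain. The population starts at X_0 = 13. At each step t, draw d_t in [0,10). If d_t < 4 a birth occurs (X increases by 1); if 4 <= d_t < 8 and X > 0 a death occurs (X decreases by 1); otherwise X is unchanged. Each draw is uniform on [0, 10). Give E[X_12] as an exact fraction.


13

X can drop by at most 1 per step and X_0 = 13 > T = 12, so X_t >= 13 − t >= 1 > 0 for every t <= 12: the floor at 0 (the 'and X > 0' condition) never binds. Hence X_12 = X_0 + Σ_{t<12} Y_t with i.i.d. increments Y_t = y(d_t) ∈ {+1, −1, 0}.
Outcome values over d=0..9: [1, 1, 1, 1, -1, -1, -1, -1, 0, 0]
Σy = 0, Σy² = 8, M = 10
μ = 0/10 = 0,  σ² = 8/10 − (0)² = 4/5
E[X_12] = 13 + 12·(0) = 13


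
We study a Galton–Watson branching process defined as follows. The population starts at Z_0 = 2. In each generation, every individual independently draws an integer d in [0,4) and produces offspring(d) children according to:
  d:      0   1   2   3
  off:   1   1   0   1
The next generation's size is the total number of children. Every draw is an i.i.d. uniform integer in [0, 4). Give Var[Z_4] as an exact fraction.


Outcome values over d=0..3: [1, 1, 0, 1]
Σy = 3, Σy² = 3, M = 4
μ = 3/4 = 3/4,  σ² = 3/4 − (3/4)² = 3/16
V_0 = 0, E_0 = 2
V_1 = 3/16·E_0 + (3/4)²·V_0 = 3/8;  E_1 = 3/2
V_2 = 3/16·E_1 + (3/4)²·V_1 = 63/128;  E_2 = 9/8
V_3 = 3/16·E_2 + (3/4)²·V_2 = 999/2048;  E_3 = 27/32
V_4 = 3/16·E_3 + (3/4)²·V_3 = 14175/32768;  E_4 = 81/128

14175/32768


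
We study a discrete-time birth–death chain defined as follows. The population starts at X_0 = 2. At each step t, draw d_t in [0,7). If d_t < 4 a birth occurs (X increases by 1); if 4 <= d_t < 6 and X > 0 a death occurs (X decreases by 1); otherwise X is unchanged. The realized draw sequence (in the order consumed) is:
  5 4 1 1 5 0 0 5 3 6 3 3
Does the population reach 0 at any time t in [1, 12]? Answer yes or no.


yes

t=0: X=2, d=5 → death, X_1=1
t=1: X=1, d=4 → death, X_2=0
t=2: X=0, d=1 → birth, X_3=1
t=3: X=1, d=1 → birth, X_4=2
t=4: X=2, d=5 → death, X_5=1
t=5: X=1, d=0 → birth, X_6=2
t=6: X=2, d=0 → birth, X_7=3
t=7: X=3, d=5 → death, X_8=2
t=8: X=2, d=3 → birth, X_9=3
t=9: X=3, d=6 → hold, X_10=3
t=10: X=3, d=3 → birth, X_11=4
t=11: X=4, d=3 → birth, X_12=5


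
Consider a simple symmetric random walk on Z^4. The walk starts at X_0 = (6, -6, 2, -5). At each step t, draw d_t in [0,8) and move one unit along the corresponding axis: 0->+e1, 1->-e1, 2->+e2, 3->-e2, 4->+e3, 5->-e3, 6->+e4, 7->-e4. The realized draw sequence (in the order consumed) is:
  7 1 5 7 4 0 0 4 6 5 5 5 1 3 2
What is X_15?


t=0: X=(6, -6, 2, -5), d=7 → -e4, X_1=(6, -6, 2, -6)
t=1: X=(6, -6, 2, -6), d=1 → -e1, X_2=(5, -6, 2, -6)
t=2: X=(5, -6, 2, -6), d=5 → -e3, X_3=(5, -6, 1, -6)
t=3: X=(5, -6, 1, -6), d=7 → -e4, X_4=(5, -6, 1, -7)
t=4: X=(5, -6, 1, -7), d=4 → +e3, X_5=(5, -6, 2, -7)
t=5: X=(5, -6, 2, -7), d=0 → +e1, X_6=(6, -6, 2, -7)
t=6: X=(6, -6, 2, -7), d=0 → +e1, X_7=(7, -6, 2, -7)
t=7: X=(7, -6, 2, -7), d=4 → +e3, X_8=(7, -6, 3, -7)
t=8: X=(7, -6, 3, -7), d=6 → +e4, X_9=(7, -6, 3, -6)
t=9: X=(7, -6, 3, -6), d=5 → -e3, X_10=(7, -6, 2, -6)
t=10: X=(7, -6, 2, -6), d=5 → -e3, X_11=(7, -6, 1, -6)
t=11: X=(7, -6, 1, -6), d=5 → -e3, X_12=(7, -6, 0, -6)
t=12: X=(7, -6, 0, -6), d=1 → -e1, X_13=(6, -6, 0, -6)
t=13: X=(6, -6, 0, -6), d=3 → -e2, X_14=(6, -7, 0, -6)
t=14: X=(6, -7, 0, -6), d=2 → +e2, X_15=(6, -6, 0, -6)

(6, -6, 0, -6)


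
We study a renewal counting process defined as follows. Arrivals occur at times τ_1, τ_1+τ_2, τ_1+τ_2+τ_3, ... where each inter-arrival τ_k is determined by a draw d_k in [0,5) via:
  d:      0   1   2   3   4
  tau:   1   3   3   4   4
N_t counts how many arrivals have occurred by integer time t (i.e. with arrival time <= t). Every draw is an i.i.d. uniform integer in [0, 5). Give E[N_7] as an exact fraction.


161781/78125

Inter-arrival values over d=0..4: [1, 3, 3, 4, 4]
Each d has probability 1/5, so the pmf of τ is: f(1) = 1/5, f(3) = 2/5, f(4) = 2/5
Renewal equation for m(n) = E[N_n]: condition on τ_1 = k (if k <= n, one arrival plus a fresh copy on the remaining n−k steps): m(n) = F(n) + Σ_{k<=n} f(k)·m(n−k), where F(n) = P(τ <= n) and m(0) = 0
m(1) = F(1) = 1/5
m(2) = F(2) + f(1)·m(1) = 1/5 + 1/5·1/5 = 6/25
m(3) = F(3) + f(1)·m(2) = 3/5 + 1/5·6/25 = 81/125
m(4) = F(4) + f(1)·m(3) + f(3)·m(1) = 1 + 1/5·81/125 + 2/5·1/5 = 756/625
m(5) = F(5) + f(1)·m(4) + f(3)·m(2) + f(4)·m(1) = 1 + 1/5·756/625 + 2/5·6/25 + 2/5·1/5 = 4431/3125
m(6) = F(6) + f(1)·m(5) + f(3)·m(3) + f(4)·m(2) = 1 + 1/5·4431/3125 + 2/5·81/125 + 2/5·6/25 = 25606/15625
m(7) = F(7) + f(1)·m(6) + f(3)·m(4) + f(4)·m(3) = 1 + 1/5·25606/15625 + 2/5·756/625 + 2/5·81/125 = 161781/78125
E[N_7] = m(7) = 161781/78125


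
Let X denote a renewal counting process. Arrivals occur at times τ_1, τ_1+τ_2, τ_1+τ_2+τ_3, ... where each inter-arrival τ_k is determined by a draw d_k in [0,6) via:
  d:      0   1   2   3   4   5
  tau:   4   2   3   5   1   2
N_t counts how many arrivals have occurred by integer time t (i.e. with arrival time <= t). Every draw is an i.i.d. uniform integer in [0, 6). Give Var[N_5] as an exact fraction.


28761839/60466176

Inter-arrival values over d=0..5: [4, 2, 3, 5, 1, 2]
Each d has probability 1/6, so the pmf of τ is: f(1) = 1/6, f(2) = 1/3, f(3) = 1/6, f(4) = 1/6, f(5) = 1/6
Let p_n(j) = P(N_n = j), with p_0 = [1]. Condition on τ_1: p_n(0) = P(τ > n), and for j >= 1, p_n(j) = Σ_{k<=n} f(k)·p_{n−k}(j−1)
p_1 = [5/6, 1/6]  (j = 0..1)
p_2 = [1/2, 17/36, 1/36]  (j = 0..2)
p_3 = [1/3, 19/36, 29/216, 1/216]  (j = 0..3)
p_4 = [1/6, 19/36, 59/216, 41/1296, 1/1296]  (j = 0..4)
p_5 = [0, 19/36, 10/27, 41/432, 53/7776, 1/7776]  (j = 0..5)
E[N_5] = Σ j·p_5(j) = 12295/7776;  E[N_5²] = Σ j²·p_5(j) = 857/288
Var[N_5] = 857/288 − (12295/7776)² = 28761839/60466176


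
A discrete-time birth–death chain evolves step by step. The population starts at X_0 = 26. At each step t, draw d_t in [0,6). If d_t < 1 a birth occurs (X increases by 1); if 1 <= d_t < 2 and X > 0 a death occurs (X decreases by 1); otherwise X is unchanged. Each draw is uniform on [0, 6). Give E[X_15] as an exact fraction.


X can drop by at most 1 per step and X_0 = 26 > T = 15, so X_t >= 26 − t >= 11 > 0 for every t <= 15: the floor at 0 (the 'and X > 0' condition) never binds. Hence X_15 = X_0 + Σ_{t<15} Y_t with i.i.d. increments Y_t = y(d_t) ∈ {+1, −1, 0}.
Outcome values over d=0..5: [1, -1, 0, 0, 0, 0]
Σy = 0, Σy² = 2, M = 6
μ = 0/6 = 0,  σ² = 2/6 − (0)² = 1/3
E[X_15] = 26 + 15·(0) = 26

26


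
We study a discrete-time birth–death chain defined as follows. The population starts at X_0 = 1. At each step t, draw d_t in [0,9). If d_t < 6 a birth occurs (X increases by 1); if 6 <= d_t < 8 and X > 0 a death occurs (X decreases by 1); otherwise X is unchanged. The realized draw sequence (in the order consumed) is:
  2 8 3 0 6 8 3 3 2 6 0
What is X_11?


t=0: X=1, d=2 → birth, X_1=2
t=1: X=2, d=8 → hold, X_2=2
t=2: X=2, d=3 → birth, X_3=3
t=3: X=3, d=0 → birth, X_4=4
t=4: X=4, d=6 → death, X_5=3
t=5: X=3, d=8 → hold, X_6=3
t=6: X=3, d=3 → birth, X_7=4
t=7: X=4, d=3 → birth, X_8=5
t=8: X=5, d=2 → birth, X_9=6
t=9: X=6, d=6 → death, X_10=5
t=10: X=5, d=0 → birth, X_11=6

6


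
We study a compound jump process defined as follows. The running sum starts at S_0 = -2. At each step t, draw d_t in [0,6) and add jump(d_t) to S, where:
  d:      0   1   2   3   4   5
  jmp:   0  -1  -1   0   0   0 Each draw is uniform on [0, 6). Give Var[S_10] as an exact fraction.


20/9

Outcome values over d=0..5: [0, -1, -1, 0, 0, 0]
Σy = -2, Σy² = 2, M = 6
μ = -2/6 = -1/3,  σ² = 2/6 − (-1/3)² = 2/9
Independent increments: Var[S_10] = 10·σ² = 10·(2/9) = 20/9


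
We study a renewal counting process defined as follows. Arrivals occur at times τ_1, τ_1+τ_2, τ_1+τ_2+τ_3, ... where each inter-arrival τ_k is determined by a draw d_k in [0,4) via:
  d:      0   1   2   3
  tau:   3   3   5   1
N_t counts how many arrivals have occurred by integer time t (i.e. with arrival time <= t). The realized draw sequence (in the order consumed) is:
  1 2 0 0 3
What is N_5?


draw d_1=1: τ_1=3, arrival time A_1=3
draw d_2=2: τ_2=5, arrival time A_2=8
draw d_3=0: τ_3=3, arrival time A_3=11
draw d_4=0: τ_4=3, arrival time A_4=14
draw d_5=3: τ_5=1, arrival time A_5=15
N_t over t=0..5: 0:0 1:0 2:0 3:1 4:1 5:1

1


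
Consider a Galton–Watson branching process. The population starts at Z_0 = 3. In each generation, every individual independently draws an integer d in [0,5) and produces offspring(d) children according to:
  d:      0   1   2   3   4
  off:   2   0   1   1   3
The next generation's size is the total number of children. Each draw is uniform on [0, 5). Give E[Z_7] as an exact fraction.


2470629/78125

Outcome values over d=0..4: [2, 0, 1, 1, 3]
Σy = 7, Σy² = 15, M = 5
μ = 7/5 = 7/5,  σ² = 15/5 − (7/5)² = 26/25
E[Z_0] = 3
E[Z_1] = 7/5·E[Z_0] = 21/5
E[Z_2] = 7/5·E[Z_1] = 147/25
E[Z_3] = 7/5·E[Z_2] = 1029/125
E[Z_4] = 7/5·E[Z_3] = 7203/625
E[Z_5] = 7/5·E[Z_4] = 50421/3125
E[Z_6] = 7/5·E[Z_5] = 352947/15625
E[Z_7] = 7/5·E[Z_6] = 2470629/78125


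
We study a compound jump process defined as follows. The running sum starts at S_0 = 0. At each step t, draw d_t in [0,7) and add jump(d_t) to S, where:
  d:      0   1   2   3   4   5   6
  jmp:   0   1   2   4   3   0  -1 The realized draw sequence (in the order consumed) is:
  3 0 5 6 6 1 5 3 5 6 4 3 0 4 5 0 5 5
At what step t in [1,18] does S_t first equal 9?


11

t=0: S=0, d=3, jump=4, S_1=4
t=1: S=4, d=0, jump=0, S_2=4
t=2: S=4, d=5, jump=0, S_3=4
t=3: S=4, d=6, jump=-1, S_4=3
t=4: S=3, d=6, jump=-1, S_5=2
t=5: S=2, d=1, jump=1, S_6=3
t=6: S=3, d=5, jump=0, S_7=3
t=7: S=3, d=3, jump=4, S_8=7
t=8: S=7, d=5, jump=0, S_9=7
t=9: S=7, d=6, jump=-1, S_10=6
t=10: S=6, d=4, jump=3, S_11=9
t=11: S=9, d=3, jump=4, S_12=13
t=12: S=13, d=0, jump=0, S_13=13
t=13: S=13, d=4, jump=3, S_14=16
t=14: S=16, d=5, jump=0, S_15=16
t=15: S=16, d=0, jump=0, S_16=16
t=16: S=16, d=5, jump=0, S_17=16
t=17: S=16, d=5, jump=0, S_18=16


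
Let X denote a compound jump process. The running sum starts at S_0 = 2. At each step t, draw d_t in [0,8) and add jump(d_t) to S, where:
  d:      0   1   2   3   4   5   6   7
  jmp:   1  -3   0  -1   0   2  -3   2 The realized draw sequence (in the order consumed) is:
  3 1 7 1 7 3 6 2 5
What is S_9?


t=0: S=2, d=3, jump=-1, S_1=1
t=1: S=1, d=1, jump=-3, S_2=-2
t=2: S=-2, d=7, jump=2, S_3=0
t=3: S=0, d=1, jump=-3, S_4=-3
t=4: S=-3, d=7, jump=2, S_5=-1
t=5: S=-1, d=3, jump=-1, S_6=-2
t=6: S=-2, d=6, jump=-3, S_7=-5
t=7: S=-5, d=2, jump=0, S_8=-5
t=8: S=-5, d=5, jump=2, S_9=-3

-3


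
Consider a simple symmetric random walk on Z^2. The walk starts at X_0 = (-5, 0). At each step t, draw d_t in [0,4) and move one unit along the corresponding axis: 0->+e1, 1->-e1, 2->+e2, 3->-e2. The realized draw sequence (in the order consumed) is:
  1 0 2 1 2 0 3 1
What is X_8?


(-6, 1)

t=0: X=(-5, 0), d=1 → -e1, X_1=(-6, 0)
t=1: X=(-6, 0), d=0 → +e1, X_2=(-5, 0)
t=2: X=(-5, 0), d=2 → +e2, X_3=(-5, 1)
t=3: X=(-5, 1), d=1 → -e1, X_4=(-6, 1)
t=4: X=(-6, 1), d=2 → +e2, X_5=(-6, 2)
t=5: X=(-6, 2), d=0 → +e1, X_6=(-5, 2)
t=6: X=(-5, 2), d=3 → -e2, X_7=(-5, 1)
t=7: X=(-5, 1), d=1 → -e1, X_8=(-6, 1)


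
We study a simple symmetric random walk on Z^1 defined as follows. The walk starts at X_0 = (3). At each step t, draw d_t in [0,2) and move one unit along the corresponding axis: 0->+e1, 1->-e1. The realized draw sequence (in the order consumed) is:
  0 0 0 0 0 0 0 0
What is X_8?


t=0: X=(3), d=0 → +e1, X_1=(4)
t=1: X=(4), d=0 → +e1, X_2=(5)
t=2: X=(5), d=0 → +e1, X_3=(6)
t=3: X=(6), d=0 → +e1, X_4=(7)
t=4: X=(7), d=0 → +e1, X_5=(8)
t=5: X=(8), d=0 → +e1, X_6=(9)
t=6: X=(9), d=0 → +e1, X_7=(10)
t=7: X=(10), d=0 → +e1, X_8=(11)

(11)


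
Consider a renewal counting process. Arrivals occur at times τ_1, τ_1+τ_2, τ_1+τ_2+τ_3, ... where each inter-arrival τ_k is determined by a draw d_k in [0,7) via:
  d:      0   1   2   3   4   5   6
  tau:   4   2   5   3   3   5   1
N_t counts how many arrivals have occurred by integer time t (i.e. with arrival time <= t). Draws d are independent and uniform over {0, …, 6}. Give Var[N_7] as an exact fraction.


Inter-arrival values over d=0..6: [4, 2, 5, 3, 3, 5, 1]
Each d has probability 1/7, so the pmf of τ is: f(1) = 1/7, f(2) = 1/7, f(3) = 2/7, f(4) = 1/7, f(5) = 2/7
Let p_n(j) = P(N_n = j), with p_0 = [1]. Condition on τ_1: p_n(0) = P(τ > n), and for j >= 1, p_n(j) = Σ_{k<=n} f(k)·p_{n−k}(j−1)
p_1 = [6/7, 1/7]  (j = 0..1)
p_2 = [5/7, 13/49, 1/49]  (j = 0..2)
p_3 = [3/7, 25/49, 20/343, 1/343]  (j = 0..3)
p_4 = [2/7, 27/49, 52/343, 27/2401, 1/2401]  (j = 0..4)
p_5 = [0, 5/7, 85/343, 86/2401, 34/16807, 1/16807]  (j = 0..5)
p_6 = [0, 25/49, 139/343, 184/2401, 127/16807, 41/117649, 1/117649]  (j = 0..6)
p_7 = [0, 17/49, 165/343, 362/2401, 331/16807, 25/16807, 48/823543, 1/823543]  (j = 0..7)
E[N_7] = Σ j·p_7(j) = 1521843/823543;  E[N_7²] = Σ j²·p_7(j) = 3279779/823543
Var[N_7] = 3279779/823543 − (1521843/823543)² = 385032920348/678223072849

385032920348/678223072849


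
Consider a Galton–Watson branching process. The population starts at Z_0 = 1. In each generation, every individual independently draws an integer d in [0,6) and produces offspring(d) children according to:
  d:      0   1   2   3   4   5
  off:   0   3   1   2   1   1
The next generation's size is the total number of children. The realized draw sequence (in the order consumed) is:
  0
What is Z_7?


gen 0: Z_0=1, draws=[0], offspring=[0], Z_1=0
gen 1: Z_1=0, draws=[], offspring=[], Z_2=0
gen 2: Z_2=0, draws=[], offspring=[], Z_3=0
gen 3: Z_3=0, draws=[], offspring=[], Z_4=0
gen 4: Z_4=0, draws=[], offspring=[], Z_5=0
gen 5: Z_5=0, draws=[], offspring=[], Z_6=0
gen 6: Z_6=0, draws=[], offspring=[], Z_7=0

0


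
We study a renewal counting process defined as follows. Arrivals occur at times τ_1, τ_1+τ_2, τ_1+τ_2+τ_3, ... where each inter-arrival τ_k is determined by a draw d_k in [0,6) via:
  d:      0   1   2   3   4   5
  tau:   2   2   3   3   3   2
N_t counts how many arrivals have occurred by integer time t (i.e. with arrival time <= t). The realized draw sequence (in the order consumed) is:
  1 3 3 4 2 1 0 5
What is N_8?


draw d_1=1: τ_1=2, arrival time A_1=2
draw d_2=3: τ_2=3, arrival time A_2=5
draw d_3=3: τ_3=3, arrival time A_3=8
draw d_4=4: τ_4=3, arrival time A_4=11
draw d_5=2: τ_5=3, arrival time A_5=14
draw d_6=1: τ_6=2, arrival time A_6=16
draw d_7=0: τ_7=2, arrival time A_7=18
draw d_8=5: τ_8=2, arrival time A_8=20
N_t over t=0..8: 0:0 1:0 2:1 3:1 4:1 5:2 6:2 7:2 8:3

3


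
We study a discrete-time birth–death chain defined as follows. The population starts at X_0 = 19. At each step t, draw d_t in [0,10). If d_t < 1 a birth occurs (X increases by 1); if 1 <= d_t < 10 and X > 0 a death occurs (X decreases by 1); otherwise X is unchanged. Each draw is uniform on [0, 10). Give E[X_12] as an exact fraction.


47/5

X can drop by at most 1 per step and X_0 = 19 > T = 12, so X_t >= 19 − t >= 7 > 0 for every t <= 12: the floor at 0 (the 'and X > 0' condition) never binds. Hence X_12 = X_0 + Σ_{t<12} Y_t with i.i.d. increments Y_t = y(d_t) ∈ {+1, −1, 0}.
Outcome values over d=0..9: [1, -1, -1, -1, -1, -1, -1, -1, -1, -1]
Σy = -8, Σy² = 10, M = 10
μ = -8/10 = -4/5,  σ² = 10/10 − (-4/5)² = 9/25
E[X_12] = 19 + 12·(-4/5) = 47/5


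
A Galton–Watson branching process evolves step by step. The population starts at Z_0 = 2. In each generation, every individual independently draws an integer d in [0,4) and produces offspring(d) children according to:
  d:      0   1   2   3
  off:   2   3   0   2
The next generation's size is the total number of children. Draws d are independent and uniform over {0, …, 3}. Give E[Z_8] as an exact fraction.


Outcome values over d=0..3: [2, 3, 0, 2]
Σy = 7, Σy² = 17, M = 4
μ = 7/4 = 7/4,  σ² = 17/4 − (7/4)² = 19/16
E[Z_0] = 2
E[Z_1] = 7/4·E[Z_0] = 7/2
E[Z_2] = 7/4·E[Z_1] = 49/8
E[Z_3] = 7/4·E[Z_2] = 343/32
E[Z_4] = 7/4·E[Z_3] = 2401/128
E[Z_5] = 7/4·E[Z_4] = 16807/512
E[Z_6] = 7/4·E[Z_5] = 117649/2048
E[Z_7] = 7/4·E[Z_6] = 823543/8192
E[Z_8] = 7/4·E[Z_7] = 5764801/32768

5764801/32768


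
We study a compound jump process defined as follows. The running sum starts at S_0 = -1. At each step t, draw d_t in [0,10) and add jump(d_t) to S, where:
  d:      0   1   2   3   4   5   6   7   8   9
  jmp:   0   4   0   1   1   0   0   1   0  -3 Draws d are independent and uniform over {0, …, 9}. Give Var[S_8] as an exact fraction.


528/25

Outcome values over d=0..9: [0, 4, 0, 1, 1, 0, 0, 1, 0, -3]
Σy = 4, Σy² = 28, M = 10
μ = 4/10 = 2/5,  σ² = 28/10 − (2/5)² = 66/25
Independent increments: Var[S_8] = 8·σ² = 8·(66/25) = 528/25


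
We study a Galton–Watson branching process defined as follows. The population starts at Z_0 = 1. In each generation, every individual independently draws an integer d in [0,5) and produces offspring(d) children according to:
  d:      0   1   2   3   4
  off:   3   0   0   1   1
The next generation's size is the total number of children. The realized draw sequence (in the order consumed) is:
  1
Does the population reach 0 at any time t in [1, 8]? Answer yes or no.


yes

gen 0: Z_0=1, draws=[1], offspring=[0], Z_1=0
gen 1: Z_1=0, draws=[], offspring=[], Z_2=0
gen 2: Z_2=0, draws=[], offspring=[], Z_3=0
gen 3: Z_3=0, draws=[], offspring=[], Z_4=0
gen 4: Z_4=0, draws=[], offspring=[], Z_5=0
gen 5: Z_5=0, draws=[], offspring=[], Z_6=0
gen 6: Z_6=0, draws=[], offspring=[], Z_7=0
gen 7: Z_7=0, draws=[], offspring=[], Z_8=0


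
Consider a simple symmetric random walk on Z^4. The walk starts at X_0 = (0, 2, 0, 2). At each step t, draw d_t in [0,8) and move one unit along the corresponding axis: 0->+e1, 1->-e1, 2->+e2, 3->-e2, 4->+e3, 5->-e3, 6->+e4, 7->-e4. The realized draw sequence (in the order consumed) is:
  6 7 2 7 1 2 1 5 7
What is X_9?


t=0: X=(0, 2, 0, 2), d=6 → +e4, X_1=(0, 2, 0, 3)
t=1: X=(0, 2, 0, 3), d=7 → -e4, X_2=(0, 2, 0, 2)
t=2: X=(0, 2, 0, 2), d=2 → +e2, X_3=(0, 3, 0, 2)
t=3: X=(0, 3, 0, 2), d=7 → -e4, X_4=(0, 3, 0, 1)
t=4: X=(0, 3, 0, 1), d=1 → -e1, X_5=(-1, 3, 0, 1)
t=5: X=(-1, 3, 0, 1), d=2 → +e2, X_6=(-1, 4, 0, 1)
t=6: X=(-1, 4, 0, 1), d=1 → -e1, X_7=(-2, 4, 0, 1)
t=7: X=(-2, 4, 0, 1), d=5 → -e3, X_8=(-2, 4, -1, 1)
t=8: X=(-2, 4, -1, 1), d=7 → -e4, X_9=(-2, 4, -1, 0)

(-2, 4, -1, 0)


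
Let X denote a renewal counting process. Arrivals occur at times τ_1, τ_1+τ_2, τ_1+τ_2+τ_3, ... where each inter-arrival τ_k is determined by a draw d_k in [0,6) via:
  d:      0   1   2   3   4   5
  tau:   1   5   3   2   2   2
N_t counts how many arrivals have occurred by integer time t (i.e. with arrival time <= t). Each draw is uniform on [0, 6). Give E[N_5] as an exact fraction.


Inter-arrival values over d=0..5: [1, 5, 3, 2, 2, 2]
Each d has probability 1/6, so the pmf of τ is: f(1) = 1/6, f(2) = 1/2, f(3) = 1/6, f(5) = 1/6
Renewal equation for m(n) = E[N_n]: condition on τ_1 = k (if k <= n, one arrival plus a fresh copy on the remaining n−k steps): m(n) = F(n) + Σ_{k<=n} f(k)·m(n−k), where F(n) = P(τ <= n) and m(0) = 0
m(1) = F(1) = 1/6
m(2) = F(2) + f(1)·m(1) = 2/3 + 1/6·1/6 = 25/36
m(3) = F(3) + f(1)·m(2) + f(2)·m(1) = 5/6 + 1/6·25/36 + 1/2·1/6 = 223/216
m(4) = F(4) + f(1)·m(3) + f(2)·m(2) + f(3)·m(1) = 5/6 + 1/6·223/216 + 1/2·25/36 + 1/6·1/6 = 1789/1296
m(5) = F(5) + f(1)·m(4) + f(2)·m(3) + f(3)·m(2) = 1 + 1/6·1789/1296 + 1/2·223/216 + 1/6·25/36 = 14479/7776
E[N_5] = m(5) = 14479/7776

14479/7776


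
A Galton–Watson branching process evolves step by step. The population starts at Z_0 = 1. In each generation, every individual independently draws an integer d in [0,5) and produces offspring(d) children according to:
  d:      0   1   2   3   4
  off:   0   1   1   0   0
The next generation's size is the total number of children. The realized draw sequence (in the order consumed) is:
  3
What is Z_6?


0

gen 0: Z_0=1, draws=[3], offspring=[0], Z_1=0
gen 1: Z_1=0, draws=[], offspring=[], Z_2=0
gen 2: Z_2=0, draws=[], offspring=[], Z_3=0
gen 3: Z_3=0, draws=[], offspring=[], Z_4=0
gen 4: Z_4=0, draws=[], offspring=[], Z_5=0
gen 5: Z_5=0, draws=[], offspring=[], Z_6=0


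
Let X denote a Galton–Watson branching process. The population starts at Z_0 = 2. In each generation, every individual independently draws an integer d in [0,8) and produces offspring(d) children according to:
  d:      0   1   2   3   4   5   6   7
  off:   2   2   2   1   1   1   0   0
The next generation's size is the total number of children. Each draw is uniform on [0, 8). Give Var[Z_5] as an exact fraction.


Outcome values over d=0..7: [2, 2, 2, 1, 1, 1, 0, 0]
Σy = 9, Σy² = 15, M = 8
μ = 9/8 = 9/8,  σ² = 15/8 − (9/8)² = 39/64
V_0 = 0, E_0 = 2
V_1 = 39/64·E_0 + (9/8)²·V_0 = 39/32;  E_1 = 9/4
V_2 = 39/64·E_1 + (9/8)²·V_1 = 5967/2048;  E_2 = 81/32
V_3 = 39/64·E_2 + (9/8)²·V_2 = 685503/131072;  E_3 = 729/256
V_4 = 39/64·E_3 + (9/8)²·V_3 = 70082415/8388608;  E_4 = 6561/2048
V_5 = 39/64·E_4 + (9/8)²·V_4 = 6724755999/536870912;  E_5 = 59049/16384

6724755999/536870912


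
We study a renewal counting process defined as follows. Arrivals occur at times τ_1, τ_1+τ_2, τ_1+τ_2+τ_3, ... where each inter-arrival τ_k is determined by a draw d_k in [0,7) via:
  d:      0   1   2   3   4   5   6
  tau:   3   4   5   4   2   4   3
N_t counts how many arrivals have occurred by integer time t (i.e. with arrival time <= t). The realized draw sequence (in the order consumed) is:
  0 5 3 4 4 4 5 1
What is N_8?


2

draw d_1=0: τ_1=3, arrival time A_1=3
draw d_2=5: τ_2=4, arrival time A_2=7
draw d_3=3: τ_3=4, arrival time A_3=11
draw d_4=4: τ_4=2, arrival time A_4=13
draw d_5=4: τ_5=2, arrival time A_5=15
draw d_6=4: τ_6=2, arrival time A_6=17
draw d_7=5: τ_7=4, arrival time A_7=21
draw d_8=1: τ_8=4, arrival time A_8=25
N_t over t=0..8: 0:0 1:0 2:0 3:1 4:1 5:1 6:1 7:2 8:2


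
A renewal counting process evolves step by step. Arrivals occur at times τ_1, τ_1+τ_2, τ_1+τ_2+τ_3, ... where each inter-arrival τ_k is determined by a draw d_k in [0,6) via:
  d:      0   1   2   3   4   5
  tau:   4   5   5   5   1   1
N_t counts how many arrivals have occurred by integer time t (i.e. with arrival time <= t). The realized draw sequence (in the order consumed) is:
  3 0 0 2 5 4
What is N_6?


draw d_1=3: τ_1=5, arrival time A_1=5
draw d_2=0: τ_2=4, arrival time A_2=9
draw d_3=0: τ_3=4, arrival time A_3=13
draw d_4=2: τ_4=5, arrival time A_4=18
draw d_5=5: τ_5=1, arrival time A_5=19
draw d_6=4: τ_6=1, arrival time A_6=20
N_t over t=0..6: 0:0 1:0 2:0 3:0 4:0 5:1 6:1

1


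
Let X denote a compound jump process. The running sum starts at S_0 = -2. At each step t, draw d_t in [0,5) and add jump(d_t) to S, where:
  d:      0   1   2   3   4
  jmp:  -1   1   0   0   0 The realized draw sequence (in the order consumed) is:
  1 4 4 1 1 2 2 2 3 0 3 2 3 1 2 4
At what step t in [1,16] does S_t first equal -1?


1

t=0: S=-2, d=1, jump=1, S_1=-1
t=1: S=-1, d=4, jump=0, S_2=-1
t=2: S=-1, d=4, jump=0, S_3=-1
t=3: S=-1, d=1, jump=1, S_4=0
t=4: S=0, d=1, jump=1, S_5=1
t=5: S=1, d=2, jump=0, S_6=1
t=6: S=1, d=2, jump=0, S_7=1
t=7: S=1, d=2, jump=0, S_8=1
t=8: S=1, d=3, jump=0, S_9=1
t=9: S=1, d=0, jump=-1, S_10=0
t=10: S=0, d=3, jump=0, S_11=0
t=11: S=0, d=2, jump=0, S_12=0
t=12: S=0, d=3, jump=0, S_13=0
t=13: S=0, d=1, jump=1, S_14=1
t=14: S=1, d=2, jump=0, S_15=1
t=15: S=1, d=4, jump=0, S_16=1


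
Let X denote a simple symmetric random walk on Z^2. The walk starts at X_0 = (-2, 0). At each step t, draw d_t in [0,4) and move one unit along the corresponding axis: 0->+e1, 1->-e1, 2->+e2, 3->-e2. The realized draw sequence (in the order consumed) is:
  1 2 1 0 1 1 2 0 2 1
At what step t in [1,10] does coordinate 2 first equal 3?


t=0: X=(-2, 0), d=1 → -e1, X_1=(-3, 0)
t=1: X=(-3, 0), d=2 → +e2, X_2=(-3, 1)
t=2: X=(-3, 1), d=1 → -e1, X_3=(-4, 1)
t=3: X=(-4, 1), d=0 → +e1, X_4=(-3, 1)
t=4: X=(-3, 1), d=1 → -e1, X_5=(-4, 1)
t=5: X=(-4, 1), d=1 → -e1, X_6=(-5, 1)
t=6: X=(-5, 1), d=2 → +e2, X_7=(-5, 2)
t=7: X=(-5, 2), d=0 → +e1, X_8=(-4, 2)
t=8: X=(-4, 2), d=2 → +e2, X_9=(-4, 3)
t=9: X=(-4, 3), d=1 → -e1, X_10=(-5, 3)

9


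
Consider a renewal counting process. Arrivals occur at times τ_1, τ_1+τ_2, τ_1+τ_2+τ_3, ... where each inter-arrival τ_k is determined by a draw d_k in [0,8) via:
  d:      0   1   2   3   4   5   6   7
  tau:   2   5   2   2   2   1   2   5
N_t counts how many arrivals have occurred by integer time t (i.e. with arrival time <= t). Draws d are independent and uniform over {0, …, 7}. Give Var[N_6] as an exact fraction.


63092529119/68719476736

Inter-arrival values over d=0..7: [2, 5, 2, 2, 2, 1, 2, 5]
Each d has probability 1/8, so the pmf of τ is: f(1) = 1/8, f(2) = 5/8, f(5) = 1/4
Let p_n(j) = P(N_n = j), with p_0 = [1]. Condition on τ_1: p_n(0) = P(τ > n), and for j >= 1, p_n(j) = Σ_{k<=n} f(k)·p_{n−k}(j−1)
p_1 = [7/8, 1/8]  (j = 0..1)
p_2 = [1/4, 47/64, 1/64]  (j = 0..2)
p_3 = [1/4, 37/64, 87/512, 1/512]  (j = 0..3)
p_4 = [1/4, 3/16, 17/32, 127/4096, 1/4096]  (j = 0..4)
p_5 = [0, 7/16, 197/512, 707/4096, 167/32768, 1/32768]  (j = 0..5)
p_6 = [0, 3/8, 13/64, 1557/4096, 671/16384, 207/262144, 1/262144]  (j = 0..6)
E[N_6] = Σ j·p_6(j) = 547729/262144;  E[N_6²] = Σ j²·p_6(j) = 1385115/262144
Var[N_6] = 1385115/262144 − (547729/262144)² = 63092529119/68719476736


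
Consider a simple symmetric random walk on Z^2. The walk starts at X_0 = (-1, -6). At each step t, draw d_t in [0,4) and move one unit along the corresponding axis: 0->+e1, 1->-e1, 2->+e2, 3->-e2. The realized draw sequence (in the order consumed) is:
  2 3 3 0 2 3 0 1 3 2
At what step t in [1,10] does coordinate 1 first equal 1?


t=0: X=(-1, -6), d=2 → +e2, X_1=(-1, -5)
t=1: X=(-1, -5), d=3 → -e2, X_2=(-1, -6)
t=2: X=(-1, -6), d=3 → -e2, X_3=(-1, -7)
t=3: X=(-1, -7), d=0 → +e1, X_4=(0, -7)
t=4: X=(0, -7), d=2 → +e2, X_5=(0, -6)
t=5: X=(0, -6), d=3 → -e2, X_6=(0, -7)
t=6: X=(0, -7), d=0 → +e1, X_7=(1, -7)
t=7: X=(1, -7), d=1 → -e1, X_8=(0, -7)
t=8: X=(0, -7), d=3 → -e2, X_9=(0, -8)
t=9: X=(0, -8), d=2 → +e2, X_10=(0, -7)

7


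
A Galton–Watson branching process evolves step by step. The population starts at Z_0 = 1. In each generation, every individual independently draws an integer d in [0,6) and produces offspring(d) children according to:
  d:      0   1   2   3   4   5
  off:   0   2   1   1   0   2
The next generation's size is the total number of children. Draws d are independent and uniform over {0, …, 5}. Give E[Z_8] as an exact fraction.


1

Outcome values over d=0..5: [0, 2, 1, 1, 0, 2]
Σy = 6, Σy² = 10, M = 6
μ = 6/6 = 1,  σ² = 10/6 − (1)² = 2/3
E[Z_0] = 1
E[Z_1] = 1·E[Z_0] = 1
E[Z_2] = 1·E[Z_1] = 1
E[Z_3] = 1·E[Z_2] = 1
E[Z_4] = 1·E[Z_3] = 1
E[Z_5] = 1·E[Z_4] = 1
E[Z_6] = 1·E[Z_5] = 1
E[Z_7] = 1·E[Z_6] = 1
E[Z_8] = 1·E[Z_7] = 1


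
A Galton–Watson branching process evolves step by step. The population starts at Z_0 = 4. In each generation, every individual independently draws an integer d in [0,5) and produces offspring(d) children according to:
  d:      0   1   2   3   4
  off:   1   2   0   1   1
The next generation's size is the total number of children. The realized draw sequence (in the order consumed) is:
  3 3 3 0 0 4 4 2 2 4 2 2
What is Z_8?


gen 0: Z_0=4, draws=[3, 3, 3, 0], offspring=[1, 1, 1, 1], Z_1=4
gen 1: Z_1=4, draws=[0, 4, 4, 2], offspring=[1, 1, 1, 0], Z_2=3
gen 2: Z_2=3, draws=[2, 4, 2], offspring=[0, 1, 0], Z_3=1
gen 3: Z_3=1, draws=[2], offspring=[0], Z_4=0
gen 4: Z_4=0, draws=[], offspring=[], Z_5=0
gen 5: Z_5=0, draws=[], offspring=[], Z_6=0
gen 6: Z_6=0, draws=[], offspring=[], Z_7=0
gen 7: Z_7=0, draws=[], offspring=[], Z_8=0

0


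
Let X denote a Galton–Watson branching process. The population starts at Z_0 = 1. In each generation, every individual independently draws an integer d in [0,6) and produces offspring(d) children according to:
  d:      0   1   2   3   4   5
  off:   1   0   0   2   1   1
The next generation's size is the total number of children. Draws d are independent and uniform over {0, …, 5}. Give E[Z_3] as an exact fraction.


125/216

Outcome values over d=0..5: [1, 0, 0, 2, 1, 1]
Σy = 5, Σy² = 7, M = 6
μ = 5/6 = 5/6,  σ² = 7/6 − (5/6)² = 17/36
E[Z_0] = 1
E[Z_1] = 5/6·E[Z_0] = 5/6
E[Z_2] = 5/6·E[Z_1] = 25/36
E[Z_3] = 5/6·E[Z_2] = 125/216


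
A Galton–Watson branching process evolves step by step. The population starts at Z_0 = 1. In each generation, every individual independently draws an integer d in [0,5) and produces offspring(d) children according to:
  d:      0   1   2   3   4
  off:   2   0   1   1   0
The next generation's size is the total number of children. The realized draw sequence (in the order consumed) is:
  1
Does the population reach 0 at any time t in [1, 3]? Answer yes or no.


yes

gen 0: Z_0=1, draws=[1], offspring=[0], Z_1=0
gen 1: Z_1=0, draws=[], offspring=[], Z_2=0
gen 2: Z_2=0, draws=[], offspring=[], Z_3=0


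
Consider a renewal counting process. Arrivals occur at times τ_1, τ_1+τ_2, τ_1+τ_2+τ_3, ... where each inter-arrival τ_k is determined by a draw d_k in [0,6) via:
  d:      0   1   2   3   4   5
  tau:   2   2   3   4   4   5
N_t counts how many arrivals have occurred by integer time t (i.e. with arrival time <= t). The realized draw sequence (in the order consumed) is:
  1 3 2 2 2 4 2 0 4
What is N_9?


draw d_1=1: τ_1=2, arrival time A_1=2
draw d_2=3: τ_2=4, arrival time A_2=6
draw d_3=2: τ_3=3, arrival time A_3=9
draw d_4=2: τ_4=3, arrival time A_4=12
draw d_5=2: τ_5=3, arrival time A_5=15
draw d_6=4: τ_6=4, arrival time A_6=19
draw d_7=2: τ_7=3, arrival time A_7=22
draw d_8=0: τ_8=2, arrival time A_8=24
draw d_9=4: τ_9=4, arrival time A_9=28
N_t over t=0..9: 0:0 1:0 2:1 3:1 4:1 5:1 6:2 7:2 8:2 9:3

3


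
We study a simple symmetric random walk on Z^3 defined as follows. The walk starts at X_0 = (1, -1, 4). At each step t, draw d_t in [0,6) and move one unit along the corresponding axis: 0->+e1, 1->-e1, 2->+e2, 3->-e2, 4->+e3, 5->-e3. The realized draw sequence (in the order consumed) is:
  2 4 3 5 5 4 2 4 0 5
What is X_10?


t=0: X=(1, -1, 4), d=2 → +e2, X_1=(1, 0, 4)
t=1: X=(1, 0, 4), d=4 → +e3, X_2=(1, 0, 5)
t=2: X=(1, 0, 5), d=3 → -e2, X_3=(1, -1, 5)
t=3: X=(1, -1, 5), d=5 → -e3, X_4=(1, -1, 4)
t=4: X=(1, -1, 4), d=5 → -e3, X_5=(1, -1, 3)
t=5: X=(1, -1, 3), d=4 → +e3, X_6=(1, -1, 4)
t=6: X=(1, -1, 4), d=2 → +e2, X_7=(1, 0, 4)
t=7: X=(1, 0, 4), d=4 → +e3, X_8=(1, 0, 5)
t=8: X=(1, 0, 5), d=0 → +e1, X_9=(2, 0, 5)
t=9: X=(2, 0, 5), d=5 → -e3, X_10=(2, 0, 4)

(2, 0, 4)


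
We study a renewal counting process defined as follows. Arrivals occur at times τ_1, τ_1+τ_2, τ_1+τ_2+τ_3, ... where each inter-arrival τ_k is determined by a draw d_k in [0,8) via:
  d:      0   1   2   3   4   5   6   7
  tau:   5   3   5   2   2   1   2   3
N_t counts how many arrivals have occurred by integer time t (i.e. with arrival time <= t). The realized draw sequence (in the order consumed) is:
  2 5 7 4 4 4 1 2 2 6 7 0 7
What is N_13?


draw d_1=2: τ_1=5, arrival time A_1=5
draw d_2=5: τ_2=1, arrival time A_2=6
draw d_3=7: τ_3=3, arrival time A_3=9
draw d_4=4: τ_4=2, arrival time A_4=11
draw d_5=4: τ_5=2, arrival time A_5=13
draw d_6=4: τ_6=2, arrival time A_6=15
draw d_7=1: τ_7=3, arrival time A_7=18
draw d_8=2: τ_8=5, arrival time A_8=23
draw d_9=2: τ_9=5, arrival time A_9=28
draw d_10=6: τ_10=2, arrival time A_10=30
draw d_11=7: τ_11=3, arrival time A_11=33
draw d_12=0: τ_12=5, arrival time A_12=38
draw d_13=7: τ_13=3, arrival time A_13=41
N_t over t=0..13: 0:0 1:0 2:0 3:0 4:0 5:1 6:2 7:2 8:2 9:3 10:3 11:4 12:4 13:5

5


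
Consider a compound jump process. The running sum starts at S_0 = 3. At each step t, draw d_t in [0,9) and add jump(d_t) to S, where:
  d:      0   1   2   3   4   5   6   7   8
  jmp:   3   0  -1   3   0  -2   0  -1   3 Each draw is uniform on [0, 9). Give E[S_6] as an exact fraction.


19/3

Outcome values over d=0..8: [3, 0, -1, 3, 0, -2, 0, -1, 3]
Σy = 5, Σy² = 33, M = 9
μ = 5/9 = 5/9,  σ² = 33/9 − (5/9)² = 272/81
E[S_6] = 3 + 6·(5/9) = 19/3


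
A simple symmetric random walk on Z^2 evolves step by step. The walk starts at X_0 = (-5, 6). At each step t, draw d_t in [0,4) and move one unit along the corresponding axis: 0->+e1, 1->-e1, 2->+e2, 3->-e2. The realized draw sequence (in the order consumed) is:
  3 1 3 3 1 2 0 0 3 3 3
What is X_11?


t=0: X=(-5, 6), d=3 → -e2, X_1=(-5, 5)
t=1: X=(-5, 5), d=1 → -e1, X_2=(-6, 5)
t=2: X=(-6, 5), d=3 → -e2, X_3=(-6, 4)
t=3: X=(-6, 4), d=3 → -e2, X_4=(-6, 3)
t=4: X=(-6, 3), d=1 → -e1, X_5=(-7, 3)
t=5: X=(-7, 3), d=2 → +e2, X_6=(-7, 4)
t=6: X=(-7, 4), d=0 → +e1, X_7=(-6, 4)
t=7: X=(-6, 4), d=0 → +e1, X_8=(-5, 4)
t=8: X=(-5, 4), d=3 → -e2, X_9=(-5, 3)
t=9: X=(-5, 3), d=3 → -e2, X_10=(-5, 2)
t=10: X=(-5, 2), d=3 → -e2, X_11=(-5, 1)

(-5, 1)


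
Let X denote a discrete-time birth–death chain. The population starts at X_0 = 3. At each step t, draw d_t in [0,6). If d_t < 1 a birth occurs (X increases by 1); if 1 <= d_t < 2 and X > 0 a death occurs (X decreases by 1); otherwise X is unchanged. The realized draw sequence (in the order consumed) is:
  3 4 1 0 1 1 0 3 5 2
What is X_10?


2

t=0: X=3, d=3 → hold, X_1=3
t=1: X=3, d=4 → hold, X_2=3
t=2: X=3, d=1 → death, X_3=2
t=3: X=2, d=0 → birth, X_4=3
t=4: X=3, d=1 → death, X_5=2
t=5: X=2, d=1 → death, X_6=1
t=6: X=1, d=0 → birth, X_7=2
t=7: X=2, d=3 → hold, X_8=2
t=8: X=2, d=5 → hold, X_9=2
t=9: X=2, d=2 → hold, X_10=2


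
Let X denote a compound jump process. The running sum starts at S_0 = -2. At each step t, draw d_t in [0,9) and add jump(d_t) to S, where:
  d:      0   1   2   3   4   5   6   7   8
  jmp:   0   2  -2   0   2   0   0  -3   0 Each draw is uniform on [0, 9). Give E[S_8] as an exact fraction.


Outcome values over d=0..8: [0, 2, -2, 0, 2, 0, 0, -3, 0]
Σy = -1, Σy² = 21, M = 9
μ = -1/9 = -1/9,  σ² = 21/9 − (-1/9)² = 188/81
E[S_8] = -2 + 8·(-1/9) = -26/9

-26/9
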